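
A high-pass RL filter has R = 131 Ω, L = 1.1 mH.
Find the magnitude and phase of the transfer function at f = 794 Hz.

Step 1 — Angular frequency: ω = 2π·794 = 4989 rad/s.
Step 2 — Transfer function: H(jω) = jωL/(R + jωL).
Step 3 — Numerator jωL = j·5.488; denominator R + jωL = 131 + j5.488.
Step 4 — H = 0.001752 + j0.04182.
Step 5 — Magnitude: |H| = 0.04185 (-27.6 dB); phase: φ = 87.6°.

|H| = 0.04185 (-27.6 dB), φ = 87.6°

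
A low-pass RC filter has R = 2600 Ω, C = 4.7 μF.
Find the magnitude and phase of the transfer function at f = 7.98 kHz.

Step 1 — Angular frequency: ω = 2π·7980 = 5.014e+04 rad/s.
Step 2 — Transfer function: H(jω) = 1/(1 + jωRC).
Step 3 — Denominator: 1 + jωRC = 1 + j·5.014e+04·2600·4.7e-06 = 1 + j612.7.
Step 4 — H = 2.664e-06 - j0.001632.
Step 5 — Magnitude: |H| = 0.001632 (-55.7 dB); phase: φ = -89.9°.

|H| = 0.001632 (-55.7 dB), φ = -89.9°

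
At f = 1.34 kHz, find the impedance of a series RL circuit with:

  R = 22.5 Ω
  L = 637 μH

Step 1 — Angular frequency: ω = 2π·f = 2π·1340 = 8419 rad/s.
Step 2 — Component impedances:
  R: Z = R = 22.5 Ω
  L: Z = jωL = j·8419·0.000637 = 0 + j5.363 Ω
Step 3 — Series combination: Z_total = R + L = 22.5 + j5.363 Ω = 23.13∠13.4° Ω.

Z = 22.5 + j5.363 Ω = 23.13∠13.4° Ω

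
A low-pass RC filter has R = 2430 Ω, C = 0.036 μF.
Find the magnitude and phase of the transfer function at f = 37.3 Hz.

Step 1 — Angular frequency: ω = 2π·37.3 = 234.4 rad/s.
Step 2 — Transfer function: H(jω) = 1/(1 + jωRC).
Step 3 — Denominator: 1 + jωRC = 1 + j·234.4·2430·3.6e-08 = 1 + j0.0205.
Step 4 — H = 0.9996 - j0.02049.
Step 5 — Magnitude: |H| = 0.9998 (-0.0 dB); phase: φ = -1.2°.

|H| = 0.9998 (-0.0 dB), φ = -1.2°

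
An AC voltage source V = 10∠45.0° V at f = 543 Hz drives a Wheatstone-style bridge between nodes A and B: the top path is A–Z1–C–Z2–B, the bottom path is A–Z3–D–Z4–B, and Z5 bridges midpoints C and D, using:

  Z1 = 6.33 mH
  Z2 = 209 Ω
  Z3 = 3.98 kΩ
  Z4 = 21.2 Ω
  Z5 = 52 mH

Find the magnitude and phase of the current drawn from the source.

Step 1 — Angular frequency: ω = 2π·f = 2π·543 = 3412 rad/s.
Step 2 — Component impedances:
  Z1: Z = jωL = j·3412·0.00633 = 0 + j21.6 Ω
  Z2: Z = R = 209 Ω
  Z3: Z = R = 3980 Ω
  Z4: Z = R = 21.2 Ω
  Z5: Z = jωL = j·3412·0.052 = 0 + j177.4 Ω
Step 3 — Bridge requires nodal analysis (the Z5 bridge couples midpoints C and D, so the two paths cannot be reduced to a simple series/parallel combination). Setting node B to ground and injecting 1 A at node A, the 3-node admittance system at A, C, D solves to V_A = Z_AB = 92.01 + j108.6 Ω = 142.3∠49.7° Ω.
Step 4 — Source phasor: V = 10∠45.0° V = 7.071 + j7.071 V.
Step 5 — Ohm's law: I = V / Z_total = (7.071 + j7.071) / (92.01 + j108.6) = 0.07003 - j0.005785 A.
Step 6 — Convert to polar: |I| = 0.07027 A, ∠I = -4.7°.

I = 0.07027∠-4.7° A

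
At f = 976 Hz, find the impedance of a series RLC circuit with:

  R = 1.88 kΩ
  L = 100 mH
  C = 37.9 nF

Step 1 — Angular frequency: ω = 2π·f = 2π·976 = 6132 rad/s.
Step 2 — Component impedances:
  R: Z = R = 1880 Ω
  L: Z = jωL = j·6132·0.1 = 0 + j613.2 Ω
  C: Z = 1/(jωC) = -j/(ω·C) = 0 - j4303 Ω
Step 3 — Series combination: Z_total = R + L + C = 1880 - j3689 Ω = 4141∠-63.0° Ω.

Z = 1880 - j3689 Ω = 4141∠-63.0° Ω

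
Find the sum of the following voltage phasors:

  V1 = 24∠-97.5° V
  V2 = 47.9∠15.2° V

Step 1 — Convert each phasor to rectangular form:
  V1 = 24·(cos(-97.5°) + j·sin(-97.5°)) = -3.133 - j23.79 V
  V2 = 47.9·(cos(15.2°) + j·sin(15.2°)) = 46.22 + j12.56 V
Step 2 — Sum components: V_total = 43.09 - j11.24 V.
Step 3 — Convert to polar: |V_total| = 44.53 V, ∠V_total = -14.6°.

V_total = 44.53∠-14.6° V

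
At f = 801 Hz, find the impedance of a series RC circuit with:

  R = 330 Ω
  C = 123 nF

Step 1 — Angular frequency: ω = 2π·f = 2π·801 = 5033 rad/s.
Step 2 — Component impedances:
  R: Z = R = 330 Ω
  C: Z = 1/(jωC) = -j/(ω·C) = 0 - j1615 Ω
Step 3 — Series combination: Z_total = R + C = 330 - j1615 Ω = 1649∠-78.5° Ω.

Z = 330 - j1615 Ω = 1649∠-78.5° Ω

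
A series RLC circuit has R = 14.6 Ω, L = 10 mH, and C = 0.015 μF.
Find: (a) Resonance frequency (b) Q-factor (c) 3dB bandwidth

Step 1 — Resonance condition Im(Z)=0 gives ω₀ = 1/√(LC).
Step 2 — ω₀ = 1/√(0.01·1.5e-08) = 8.165e+04 rad/s.
Step 3 — f₀ = ω₀/(2π) = 1.299e+04 Hz.
Step 4 — Series Q: Q = ω₀L/R = 8.165e+04·0.01/14.6 = 55.92.
Step 5 — 3dB bandwidth: Δω = ω₀/Q = 1460 rad/s; BW = Δω/(2π) = 232.4 Hz.

(a) f₀ = 1.299e+04 Hz  (b) Q = 55.92  (c) BW = 232.4 Hz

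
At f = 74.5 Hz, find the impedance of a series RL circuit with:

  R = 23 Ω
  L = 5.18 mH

Step 1 — Angular frequency: ω = 2π·f = 2π·74.5 = 468.1 rad/s.
Step 2 — Component impedances:
  R: Z = R = 23 Ω
  L: Z = jωL = j·468.1·0.00518 = 0 + j2.425 Ω
Step 3 — Series combination: Z_total = R + L = 23 + j2.425 Ω = 23.13∠6.0° Ω.

Z = 23 + j2.425 Ω = 23.13∠6.0° Ω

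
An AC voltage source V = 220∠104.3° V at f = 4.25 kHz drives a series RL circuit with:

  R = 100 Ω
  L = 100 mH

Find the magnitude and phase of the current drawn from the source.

Step 1 — Angular frequency: ω = 2π·f = 2π·4250 = 2.67e+04 rad/s.
Step 2 — Component impedances:
  R: Z = R = 100 Ω
  L: Z = jωL = j·2.67e+04·0.1 = 0 + j2670 Ω
Step 3 — Series combination: Z_total = R + L = 100 + j2670 Ω = 2672∠87.9° Ω.
Step 4 — Source phasor: V = 220∠104.3° V = -54.34 + j213.2 V.
Step 5 — Ohm's law: I = V / Z_total = (-54.34 + j213.2) / (100 + j2670) = 0.07896 + j0.02331 A.
Step 6 — Convert to polar: |I| = 0.08233 A, ∠I = 16.4°.

I = 0.08233∠16.4° A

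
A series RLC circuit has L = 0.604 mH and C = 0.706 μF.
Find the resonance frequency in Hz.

Step 1 — Resonance condition Im(Z)=0 gives ω₀ = 1/√(LC).
Step 2 — ω₀ = 1/√(0.000604·7.06e-07) = 4.843e+04 rad/s.
Step 3 — f₀ = ω₀/(2π) = 7707 Hz.

f₀ = 7707 Hz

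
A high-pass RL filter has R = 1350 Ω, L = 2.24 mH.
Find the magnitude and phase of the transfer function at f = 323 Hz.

Step 1 — Angular frequency: ω = 2π·323 = 2029 rad/s.
Step 2 — Transfer function: H(jω) = jωL/(R + jωL).
Step 3 — Numerator jωL = j·4.546; denominator R + jωL = 1350 + j4.546.
Step 4 — H = 1.134e-05 + j0.003367.
Step 5 — Magnitude: |H| = 0.003367 (-49.5 dB); phase: φ = 89.8°.

|H| = 0.003367 (-49.5 dB), φ = 89.8°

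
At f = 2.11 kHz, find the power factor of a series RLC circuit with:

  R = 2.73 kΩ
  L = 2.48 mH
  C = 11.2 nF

Step 1 — Angular frequency: ω = 2π·f = 2π·2110 = 1.326e+04 rad/s.
Step 2 — Component impedances:
  R: Z = R = 2730 Ω
  L: Z = jωL = j·1.326e+04·0.00248 = 0 + j32.88 Ω
  C: Z = 1/(jωC) = -j/(ω·C) = 0 - j6735 Ω
Step 3 — Series combination: Z_total = R + L + C = 2730 - j6702 Ω = 7237∠-67.8° Ω.
Step 4 — Power factor: PF = cos(φ) = Re(Z)/|Z| = 2730/7236.5 = 0.3773.
Step 5 — Type: Im(Z) = -6702 ⇒ leading (phase φ = -67.8°).

PF = 0.3773 (leading, φ = -67.8°)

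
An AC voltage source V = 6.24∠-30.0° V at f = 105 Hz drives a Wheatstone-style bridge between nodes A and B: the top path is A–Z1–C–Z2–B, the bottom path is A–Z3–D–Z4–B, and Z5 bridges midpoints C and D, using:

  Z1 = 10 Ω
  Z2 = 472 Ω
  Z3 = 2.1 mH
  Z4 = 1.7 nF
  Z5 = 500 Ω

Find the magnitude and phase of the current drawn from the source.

Step 1 — Angular frequency: ω = 2π·f = 2π·105 = 659.7 rad/s.
Step 2 — Component impedances:
  Z1: Z = R = 10 Ω
  Z2: Z = R = 472 Ω
  Z3: Z = jωL = j·659.7·0.0021 = 0 + j1.385 Ω
  Z4: Z = 1/(jωC) = -j/(ω·C) = 0 - j8.916e+05 Ω
  Z5: Z = R = 500 Ω
Step 3 — Bridge requires nodal analysis (the Z5 bridge couples midpoints C and D, so the two paths cannot be reduced to a simple series/parallel combination). Setting node B to ground and injecting 1 A at node A, the 3-node admittance system at A, C, D solves to V_A = Z_AB = 481.8 - j0.2598 Ω = 481.8∠-0.0° Ω.
Step 4 — Source phasor: V = 6.24∠-30.0° V = 5.404 - j3.12 V.
Step 5 — Ohm's law: I = V / Z_total = (5.404 - j3.12) / (481.8 - j0.2598) = 0.01122 - j0.00647 A.
Step 6 — Convert to polar: |I| = 0.01295 A, ∠I = -30.0°.

I = 0.01295∠-30.0° A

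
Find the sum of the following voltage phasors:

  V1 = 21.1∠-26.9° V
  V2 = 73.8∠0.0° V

Step 1 — Convert each phasor to rectangular form:
  V1 = 21.1·(cos(-26.9°) + j·sin(-26.9°)) = 18.82 - j9.546 V
  V2 = 73.8·(cos(0.0°) + j·sin(0.0°)) = 73.8 V
Step 2 — Sum components: V_total = 92.62 - j9.546 V.
Step 3 — Convert to polar: |V_total| = 93.11 V, ∠V_total = -5.9°.

V_total = 93.11∠-5.9° V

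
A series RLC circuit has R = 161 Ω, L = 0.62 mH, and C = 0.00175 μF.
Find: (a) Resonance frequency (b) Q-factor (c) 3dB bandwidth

Step 1 — Resonance: ω₀ = 1/√(LC) = 1/√(0.00062·1.75e-09) = 9.6e+05 rad/s.
Step 2 — f₀ = ω₀/(2π) = 1.528e+05 Hz.
Step 3 — Series Q: Q = ω₀L/R = 9.6e+05·0.00062/161 = 3.697.
Step 4 — Bandwidth: Δω = ω₀/Q = 2.597e+05 rad/s; BW = Δω/(2π) = 4.133e+04 Hz.

(a) f₀ = 1.528e+05 Hz  (b) Q = 3.697  (c) BW = 4.133e+04 Hz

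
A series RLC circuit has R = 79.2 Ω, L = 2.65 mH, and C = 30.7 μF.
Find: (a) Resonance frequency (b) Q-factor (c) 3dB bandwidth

Step 1 — Resonance: ω₀ = 1/√(LC) = 1/√(0.00265·3.07e-05) = 3506 rad/s.
Step 2 — f₀ = ω₀/(2π) = 558 Hz.
Step 3 — Series Q: Q = ω₀L/R = 3506·0.00265/79.2 = 0.1173.
Step 4 — Bandwidth: Δω = ω₀/Q = 2.989e+04 rad/s; BW = Δω/(2π) = 4757 Hz.

(a) f₀ = 558 Hz  (b) Q = 0.1173  (c) BW = 4757 Hz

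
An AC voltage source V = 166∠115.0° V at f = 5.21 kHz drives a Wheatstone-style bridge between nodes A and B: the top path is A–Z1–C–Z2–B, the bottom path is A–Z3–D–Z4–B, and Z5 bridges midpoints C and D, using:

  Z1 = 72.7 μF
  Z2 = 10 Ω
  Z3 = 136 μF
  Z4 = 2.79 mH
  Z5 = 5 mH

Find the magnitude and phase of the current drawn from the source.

Step 1 — Angular frequency: ω = 2π·f = 2π·5210 = 3.274e+04 rad/s.
Step 2 — Component impedances:
  Z1: Z = 1/(jωC) = -j/(ω·C) = 0 - j0.4202 Ω
  Z2: Z = R = 10 Ω
  Z3: Z = 1/(jωC) = -j/(ω·C) = 0 - j0.2246 Ω
  Z4: Z = jωL = j·3.274e+04·0.00279 = 0 + j91.33 Ω
  Z5: Z = jωL = j·3.274e+04·0.005 = 0 + j163.7 Ω
Step 3 — Bridge requires nodal analysis (the Z5 bridge couples midpoints C and D, so the two paths cannot be reduced to a simple series/parallel combination). Setting node B to ground and injecting 1 A at node A, the 3-node admittance system at A, C, D solves to V_A = Z_AB = 9.972 + j0.6764 Ω = 9.995∠3.9° Ω.
Step 4 — Source phasor: V = 166∠115.0° V = -70.15 + j150.4 V.
Step 5 — Ohm's law: I = V / Z_total = (-70.15 + j150.4) / (9.972 + j0.6764) = -5.984 + j15.49 A.
Step 6 — Convert to polar: |I| = 16.61 A, ∠I = 111.1°.

I = 16.61∠111.1° A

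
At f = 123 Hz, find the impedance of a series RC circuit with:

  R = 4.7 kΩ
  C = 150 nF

Step 1 — Angular frequency: ω = 2π·f = 2π·123 = 772.8 rad/s.
Step 2 — Component impedances:
  R: Z = R = 4700 Ω
  C: Z = 1/(jωC) = -j/(ω·C) = 0 - j8626 Ω
Step 3 — Series combination: Z_total = R + C = 4700 - j8626 Ω = 9824∠-61.4° Ω.

Z = 4700 - j8626 Ω = 9824∠-61.4° Ω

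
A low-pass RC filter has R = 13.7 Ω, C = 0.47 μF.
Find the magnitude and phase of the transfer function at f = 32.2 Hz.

Step 1 — Angular frequency: ω = 2π·32.2 = 202.3 rad/s.
Step 2 — Transfer function: H(jω) = 1/(1 + jωRC).
Step 3 — Denominator: 1 + jωRC = 1 + j·202.3·13.7·4.7e-07 = 1 + j0.001303.
Step 4 — H = 1 - j0.001303.
Step 5 — Magnitude: |H| = 1 (-0.0 dB); phase: φ = -0.1°.

|H| = 1 (-0.0 dB), φ = -0.1°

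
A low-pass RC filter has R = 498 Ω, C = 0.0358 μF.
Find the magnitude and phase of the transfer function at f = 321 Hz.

Step 1 — Angular frequency: ω = 2π·321 = 2017 rad/s.
Step 2 — Transfer function: H(jω) = 1/(1 + jωRC).
Step 3 — Denominator: 1 + jωRC = 1 + j·2017·498·3.58e-08 = 1 + j0.03596.
Step 4 — H = 0.9987 - j0.03591.
Step 5 — Magnitude: |H| = 0.9994 (-0.0 dB); phase: φ = -2.1°.

|H| = 0.9994 (-0.0 dB), φ = -2.1°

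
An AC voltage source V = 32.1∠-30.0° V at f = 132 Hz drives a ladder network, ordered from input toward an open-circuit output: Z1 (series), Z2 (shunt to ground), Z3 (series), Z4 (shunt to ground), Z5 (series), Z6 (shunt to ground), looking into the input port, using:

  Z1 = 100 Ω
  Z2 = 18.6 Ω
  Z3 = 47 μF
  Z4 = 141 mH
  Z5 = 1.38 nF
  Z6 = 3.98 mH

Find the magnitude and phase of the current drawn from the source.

Step 1 — Angular frequency: ω = 2π·f = 2π·132 = 829.4 rad/s.
Step 2 — Component impedances:
  Z1: Z = R = 100 Ω
  Z2: Z = R = 18.6 Ω
  Z3: Z = 1/(jωC) = -j/(ω·C) = 0 - j25.65 Ω
  Z4: Z = jωL = j·829.4·0.141 = 0 + j116.9 Ω
  Z5: Z = 1/(jωC) = -j/(ω·C) = 0 - j8.737e+05 Ω
  Z6: Z = jωL = j·829.4·0.00398 = 0 + j3.301 Ω
Step 3 — Ladder network (open output): work backward from the far end, alternating series and parallel combinations. Z_in = 117.9 + j3.638 Ω = 117.9∠1.8° Ω.
Step 4 — Source phasor: V = 32.1∠-30.0° V = 27.8 - j16.05 V.
Step 5 — Ohm's law: I = V / Z_total = (27.8 - j16.05) / (117.9 + j3.638) = 0.2314 - j0.1433 A.
Step 6 — Convert to polar: |I| = 0.2722 A, ∠I = -31.8°.

I = 0.2722∠-31.8° A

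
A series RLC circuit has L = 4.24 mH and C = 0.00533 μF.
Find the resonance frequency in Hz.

Step 1 — Resonance condition Im(Z)=0 gives ω₀ = 1/√(LC).
Step 2 — ω₀ = 1/√(0.00424·5.33e-09) = 2.104e+05 rad/s.
Step 3 — f₀ = ω₀/(2π) = 3.348e+04 Hz.

f₀ = 3.348e+04 Hz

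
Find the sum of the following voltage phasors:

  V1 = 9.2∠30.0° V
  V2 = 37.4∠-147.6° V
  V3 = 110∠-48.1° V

Step 1 — Convert each phasor to rectangular form:
  V1 = 9.2·(cos(30.0°) + j·sin(30.0°)) = 7.967 + j4.6 V
  V2 = 37.4·(cos(-147.6°) + j·sin(-147.6°)) = -31.58 - j20.04 V
  V3 = 110·(cos(-48.1°) + j·sin(-48.1°)) = 73.46 - j81.87 V
Step 2 — Sum components: V_total = 49.85 - j97.31 V.
Step 3 — Convert to polar: |V_total| = 109.3 V, ∠V_total = -62.9°.

V_total = 109.3∠-62.9° V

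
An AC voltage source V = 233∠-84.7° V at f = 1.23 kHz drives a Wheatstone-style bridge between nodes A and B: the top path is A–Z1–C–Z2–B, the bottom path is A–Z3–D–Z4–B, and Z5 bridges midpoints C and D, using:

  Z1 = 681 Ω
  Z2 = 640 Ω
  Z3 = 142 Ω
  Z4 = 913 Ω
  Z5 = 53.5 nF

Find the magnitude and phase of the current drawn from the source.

Step 1 — Angular frequency: ω = 2π·f = 2π·1230 = 7728 rad/s.
Step 2 — Component impedances:
  Z1: Z = R = 681 Ω
  Z2: Z = R = 640 Ω
  Z3: Z = R = 142 Ω
  Z4: Z = R = 913 Ω
  Z5: Z = 1/(jωC) = -j/(ω·C) = 0 - j2419 Ω
Step 3 — Bridge requires nodal analysis (the Z5 bridge couples midpoints C and D, so the two paths cannot be reduced to a simple series/parallel combination). Setting node B to ground and injecting 1 A at node A, the 3-node admittance system at A, C, D solves to V_A = Z_AB = 582.2 - j19.67 Ω = 582.5∠-1.9° Ω.
Step 4 — Source phasor: V = 233∠-84.7° V = 21.52 - j232 V.
Step 5 — Ohm's law: I = V / Z_total = (21.52 - j232) / (582.2 - j19.67) = 0.05037 - j0.3968 A.
Step 6 — Convert to polar: |I| = 0.4 A, ∠I = -82.8°.

I = 0.4∠-82.8° A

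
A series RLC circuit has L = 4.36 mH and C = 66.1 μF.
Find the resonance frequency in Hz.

Step 1 — Resonance condition Im(Z)=0 gives ω₀ = 1/√(LC).
Step 2 — ω₀ = 1/√(0.00436·6.61e-05) = 1863 rad/s.
Step 3 — f₀ = ω₀/(2π) = 296.5 Hz.

f₀ = 296.5 Hz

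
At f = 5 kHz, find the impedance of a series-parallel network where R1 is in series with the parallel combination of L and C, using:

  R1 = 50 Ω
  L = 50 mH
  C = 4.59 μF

Step 1 — Angular frequency: ω = 2π·f = 2π·5000 = 3.142e+04 rad/s.
Step 2 — Component impedances:
  R1: Z = R = 50 Ω
  L: Z = jωL = j·3.142e+04·0.05 = 0 + j1571 Ω
  C: Z = 1/(jωC) = -j/(ω·C) = 0 - j6.935 Ω
Step 3 — Parallel branch: L || C = 1/(1/L + 1/C) = 0 - j6.966 Ω.
Step 4 — Series with R1: Z_total = R1 + (L || C) = 50 - j6.966 Ω = 50.48∠-7.9° Ω.

Z = 50 - j6.966 Ω = 50.48∠-7.9° Ω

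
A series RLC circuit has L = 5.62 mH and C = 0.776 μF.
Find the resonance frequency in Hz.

Step 1 — Resonance condition Im(Z)=0 gives ω₀ = 1/√(LC).
Step 2 — ω₀ = 1/√(0.00562·7.76e-07) = 1.514e+04 rad/s.
Step 3 — f₀ = ω₀/(2π) = 2410 Hz.

f₀ = 2410 Hz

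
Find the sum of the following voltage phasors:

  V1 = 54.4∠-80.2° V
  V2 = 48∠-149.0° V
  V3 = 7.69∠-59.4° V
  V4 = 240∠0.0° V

Step 1 — Convert each phasor to rectangular form:
  V1 = 54.4·(cos(-80.2°) + j·sin(-80.2°)) = 9.259 - j53.61 V
  V2 = 48·(cos(-149.0°) + j·sin(-149.0°)) = -41.14 - j24.72 V
  V3 = 7.69·(cos(-59.4°) + j·sin(-59.4°)) = 3.915 - j6.619 V
  V4 = 240·(cos(0.0°) + j·sin(0.0°)) = 240 V
Step 2 — Sum components: V_total = 212 - j84.95 V.
Step 3 — Convert to polar: |V_total| = 228.4 V, ∠V_total = -21.8°.

V_total = 228.4∠-21.8° V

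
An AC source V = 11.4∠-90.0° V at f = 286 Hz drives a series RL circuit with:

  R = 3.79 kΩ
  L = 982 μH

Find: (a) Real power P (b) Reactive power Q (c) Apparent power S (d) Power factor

Step 1 — Angular frequency: ω = 2π·f = 2π·286 = 1797 rad/s.
Step 2 — Component impedances:
  R: Z = R = 3790 Ω
  L: Z = jωL = j·1797·0.000982 = 0 + j1.765 Ω
Step 3 — Series combination: Z_total = R + L = 3790 + j1.765 Ω = 3790∠0.0° Ω.
Step 4 — Source phasor: V = 11.4∠-90.0° V = 0 - j11.4 V.
Step 5 — Current: I = V / Z = -1.401e-06 - j0.003008 A = 0.003008∠-90.0° A.
Step 6 — Complex power: S = V·I* = 0.03429 + j1.597e-05 VA.
Step 7 — Real power: P = Re(S) = 0.03429 W.
Step 8 — Reactive power: Q = Im(S) = 1.597e-05 VAR.
Step 9 — Apparent power: |S| = 0.03429 VA.
Step 10 — Power factor: PF = P/|S| = 1 (lagging).

(a) P = 0.03429 W  (b) Q = 1.597e-05 VAR  (c) S = 0.03429 VA  (d) PF = 1 (lagging)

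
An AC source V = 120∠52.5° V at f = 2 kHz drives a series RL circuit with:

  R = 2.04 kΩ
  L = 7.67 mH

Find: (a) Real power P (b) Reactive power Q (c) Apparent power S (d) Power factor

Step 1 — Angular frequency: ω = 2π·f = 2π·2000 = 1.257e+04 rad/s.
Step 2 — Component impedances:
  R: Z = R = 2040 Ω
  L: Z = jωL = j·1.257e+04·0.00767 = 0 + j96.38 Ω
Step 3 — Series combination: Z_total = R + L = 2040 + j96.38 Ω = 2042∠2.7° Ω.
Step 4 — Source phasor: V = 120∠52.5° V = 73.05 + j95.2 V.
Step 5 — Current: I = V / Z = 0.03793 + j0.04488 A = 0.05876∠49.8° A.
Step 6 — Complex power: S = V·I* = 7.043 + j0.3328 VA.
Step 7 — Real power: P = Re(S) = 7.043 W.
Step 8 — Reactive power: Q = Im(S) = 0.3328 VAR.
Step 9 — Apparent power: |S| = 7.051 VA.
Step 10 — Power factor: PF = P/|S| = 0.9989 (lagging).

(a) P = 7.043 W  (b) Q = 0.3328 VAR  (c) S = 7.051 VA  (d) PF = 0.9989 (lagging)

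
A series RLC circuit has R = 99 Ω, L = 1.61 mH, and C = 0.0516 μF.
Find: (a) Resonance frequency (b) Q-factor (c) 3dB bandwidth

Step 1 — Resonance: ω₀ = 1/√(LC) = 1/√(0.00161·5.16e-08) = 1.097e+05 rad/s.
Step 2 — f₀ = ω₀/(2π) = 1.746e+04 Hz.
Step 3 — Series Q: Q = ω₀L/R = 1.097e+05·0.00161/99 = 1.784.
Step 4 — Bandwidth: Δω = ω₀/Q = 6.149e+04 rad/s; BW = Δω/(2π) = 9787 Hz.

(a) f₀ = 1.746e+04 Hz  (b) Q = 1.784  (c) BW = 9787 Hz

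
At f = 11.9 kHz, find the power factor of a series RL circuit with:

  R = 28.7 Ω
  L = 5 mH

Step 1 — Angular frequency: ω = 2π·f = 2π·1.19e+04 = 7.477e+04 rad/s.
Step 2 — Component impedances:
  R: Z = R = 28.7 Ω
  L: Z = jωL = j·7.477e+04·0.005 = 0 + j373.8 Ω
Step 3 — Series combination: Z_total = R + L = 28.7 + j373.8 Ω = 374.9∠85.6° Ω.
Step 4 — Power factor: PF = cos(φ) = Re(Z)/|Z| = 28.7/374.95 = 0.07654.
Step 5 — Type: Im(Z) = 373.8 ⇒ lagging (phase φ = 85.6°).

PF = 0.07654 (lagging, φ = 85.6°)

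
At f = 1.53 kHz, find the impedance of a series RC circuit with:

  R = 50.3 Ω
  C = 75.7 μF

Step 1 — Angular frequency: ω = 2π·f = 2π·1530 = 9613 rad/s.
Step 2 — Component impedances:
  R: Z = R = 50.3 Ω
  C: Z = 1/(jωC) = -j/(ω·C) = 0 - j1.374 Ω
Step 3 — Series combination: Z_total = R + C = 50.3 - j1.374 Ω = 50.32∠-1.6° Ω.

Z = 50.3 - j1.374 Ω = 50.32∠-1.6° Ω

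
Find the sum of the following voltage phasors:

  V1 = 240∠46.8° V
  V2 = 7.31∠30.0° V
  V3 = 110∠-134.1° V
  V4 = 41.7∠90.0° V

Step 1 — Convert each phasor to rectangular form:
  V1 = 240·(cos(46.8°) + j·sin(46.8°)) = 164.3 + j175 V
  V2 = 7.31·(cos(30.0°) + j·sin(30.0°)) = 6.331 + j3.655 V
  V3 = 110·(cos(-134.1°) + j·sin(-134.1°)) = -76.55 - j78.99 V
  V4 = 41.7·(cos(90.0°) + j·sin(90.0°)) = 0 + j41.7 V
Step 2 — Sum components: V_total = 94.07 + j141.3 V.
Step 3 — Convert to polar: |V_total| = 169.8 V, ∠V_total = 56.3°.

V_total = 169.8∠56.3° V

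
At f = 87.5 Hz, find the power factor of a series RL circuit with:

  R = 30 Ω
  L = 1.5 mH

Step 1 — Angular frequency: ω = 2π·f = 2π·87.5 = 549.8 rad/s.
Step 2 — Component impedances:
  R: Z = R = 30 Ω
  L: Z = jωL = j·549.8·0.0015 = 0 + j0.8247 Ω
Step 3 — Series combination: Z_total = R + L = 30 + j0.8247 Ω = 30.01∠1.6° Ω.
Step 4 — Power factor: PF = cos(φ) = Re(Z)/|Z| = 30/30.011 = 0.9996.
Step 5 — Type: Im(Z) = 0.8247 ⇒ lagging (phase φ = 1.6°).

PF = 0.9996 (lagging, φ = 1.6°)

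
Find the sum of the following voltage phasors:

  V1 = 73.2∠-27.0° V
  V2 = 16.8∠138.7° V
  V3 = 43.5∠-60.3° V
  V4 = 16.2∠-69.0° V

Step 1 — Convert each phasor to rectangular form:
  V1 = 73.2·(cos(-27.0°) + j·sin(-27.0°)) = 65.22 - j33.23 V
  V2 = 16.8·(cos(138.7°) + j·sin(138.7°)) = -12.62 + j11.09 V
  V3 = 43.5·(cos(-60.3°) + j·sin(-60.3°)) = 21.55 - j37.79 V
  V4 = 16.2·(cos(-69.0°) + j·sin(-69.0°)) = 5.806 - j15.12 V
Step 2 — Sum components: V_total = 79.96 - j75.05 V.
Step 3 — Convert to polar: |V_total| = 109.7 V, ∠V_total = -43.2°.

V_total = 109.7∠-43.2° V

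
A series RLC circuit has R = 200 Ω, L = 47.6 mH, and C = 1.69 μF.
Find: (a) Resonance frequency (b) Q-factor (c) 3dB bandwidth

Step 1 — Resonance condition Im(Z)=0 gives ω₀ = 1/√(LC).
Step 2 — ω₀ = 1/√(0.0476·1.69e-06) = 3526 rad/s.
Step 3 — f₀ = ω₀/(2π) = 561.1 Hz.
Step 4 — Series Q: Q = ω₀L/R = 3526·0.0476/200 = 0.8391.
Step 5 — 3dB bandwidth: Δω = ω₀/Q = 4202 rad/s; BW = Δω/(2π) = 668.7 Hz.

(a) f₀ = 561.1 Hz  (b) Q = 0.8391  (c) BW = 668.7 Hz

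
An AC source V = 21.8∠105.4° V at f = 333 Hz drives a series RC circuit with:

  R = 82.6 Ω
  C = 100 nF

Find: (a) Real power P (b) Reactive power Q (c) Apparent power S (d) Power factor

Step 1 — Angular frequency: ω = 2π·f = 2π·333 = 2092 rad/s.
Step 2 — Component impedances:
  R: Z = R = 82.6 Ω
  C: Z = 1/(jωC) = -j/(ω·C) = 0 - j4779 Ω
Step 3 — Series combination: Z_total = R + C = 82.6 - j4779 Ω = 4780∠-89.0° Ω.
Step 4 — Source phasor: V = 21.8∠105.4° V = -5.789 + j21.02 V.
Step 5 — Current: I = V / Z = -0.004417 - j0.001135 A = 0.004561∠-165.6° A.
Step 6 — Complex power: S = V·I* = 0.001718 - j0.0994 VA.
Step 7 — Real power: P = Re(S) = 0.001718 W.
Step 8 — Reactive power: Q = Im(S) = -0.0994 VAR.
Step 9 — Apparent power: |S| = 0.09942 VA.
Step 10 — Power factor: PF = P/|S| = 0.01728 (leading).

(a) P = 0.001718 W  (b) Q = -0.0994 VAR  (c) S = 0.09942 VA  (d) PF = 0.01728 (leading)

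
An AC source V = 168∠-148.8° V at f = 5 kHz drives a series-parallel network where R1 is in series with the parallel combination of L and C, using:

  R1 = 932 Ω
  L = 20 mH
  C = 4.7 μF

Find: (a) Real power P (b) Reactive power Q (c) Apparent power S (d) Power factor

Step 1 — Angular frequency: ω = 2π·f = 2π·5000 = 3.142e+04 rad/s.
Step 2 — Component impedances:
  R1: Z = R = 932 Ω
  L: Z = jωL = j·3.142e+04·0.02 = 0 + j628.3 Ω
  C: Z = 1/(jωC) = -j/(ω·C) = 0 - j6.773 Ω
Step 3 — Parallel branch: L || C = 1/(1/L + 1/C) = 0 - j6.846 Ω.
Step 4 — Series with R1: Z_total = R1 + (L || C) = 932 - j6.846 Ω = 932∠-0.4° Ω.
Step 5 — Source phasor: V = 168∠-148.8° V = -143.7 - j87.03 V.
Step 6 — Current: I = V / Z = -0.1535 - j0.09451 A = 0.1803∠-148.4° A.
Step 7 — Complex power: S = V·I* = 30.28 - j0.2224 VA.
Step 8 — Real power: P = Re(S) = 30.28 W.
Step 9 — Reactive power: Q = Im(S) = -0.2224 VAR.
Step 10 — Apparent power: |S| = 30.28 VA.
Step 11 — Power factor: PF = P/|S| = 1 (leading).

(a) P = 30.28 W  (b) Q = -0.2224 VAR  (c) S = 30.28 VA  (d) PF = 1 (leading)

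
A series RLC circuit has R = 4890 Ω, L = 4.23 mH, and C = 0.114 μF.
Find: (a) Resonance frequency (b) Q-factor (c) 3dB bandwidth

Step 1 — Resonance condition Im(Z)=0 gives ω₀ = 1/√(LC).
Step 2 — ω₀ = 1/√(0.00423·1.14e-07) = 4.554e+04 rad/s.
Step 3 — f₀ = ω₀/(2π) = 7248 Hz.
Step 4 — Series Q: Q = ω₀L/R = 4.554e+04·0.00423/4890 = 0.03939.
Step 5 — 3dB bandwidth: Δω = ω₀/Q = 1.156e+06 rad/s; BW = Δω/(2π) = 1.84e+05 Hz.

(a) f₀ = 7248 Hz  (b) Q = 0.03939  (c) BW = 1.84e+05 Hz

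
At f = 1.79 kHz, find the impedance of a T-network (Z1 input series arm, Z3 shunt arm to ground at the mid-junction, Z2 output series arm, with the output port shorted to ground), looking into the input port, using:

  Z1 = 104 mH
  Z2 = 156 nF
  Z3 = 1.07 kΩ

Step 1 — Angular frequency: ω = 2π·f = 2π·1790 = 1.125e+04 rad/s.
Step 2 — Component impedances:
  Z1: Z = jωL = j·1.125e+04·0.104 = 0 + j1170 Ω
  Z2: Z = 1/(jωC) = -j/(ω·C) = 0 - j570 Ω
  Z3: Z = R = 1070 Ω
Step 3 — With the output port shorted to ground, the output series arm Z2 runs from the junction to ground; the shunt arm Z3 also runs from the junction to ground. They appear in parallel: Z3 || Z2 = 236.5 - j444 Ω.
Step 4 — Series with input arm Z1: Z_in = Z1 + (Z3 || Z2) = 236.5 + j725.7 Ω = 763.3∠71.9° Ω.

Z = 236.5 + j725.7 Ω = 763.3∠71.9° Ω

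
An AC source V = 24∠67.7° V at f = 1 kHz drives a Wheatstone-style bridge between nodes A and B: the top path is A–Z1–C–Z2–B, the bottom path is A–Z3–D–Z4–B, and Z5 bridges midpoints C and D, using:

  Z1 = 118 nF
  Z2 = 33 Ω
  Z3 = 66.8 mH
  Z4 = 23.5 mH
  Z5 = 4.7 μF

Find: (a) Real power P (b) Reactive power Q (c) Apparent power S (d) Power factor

Step 1 — Angular frequency: ω = 2π·f = 2π·1000 = 6283 rad/s.
Step 2 — Component impedances:
  Z1: Z = 1/(jωC) = -j/(ω·C) = 0 - j1349 Ω
  Z2: Z = R = 33 Ω
  Z3: Z = jωL = j·6283·0.0668 = 0 + j419.7 Ω
  Z4: Z = jωL = j·6283·0.0235 = 0 + j147.7 Ω
  Z5: Z = 1/(jωC) = -j/(ω·C) = 0 - j33.86 Ω
Step 3 — Bridge requires nodal analysis (the Z5 bridge couples midpoints C and D, so the two paths cannot be reduced to a simple series/parallel combination). Setting node B to ground and injecting 1 A at node A, the 3-node admittance system at A, C, D solves to V_A = Z_AB = 60.83 + j538.4 Ω = 541.8∠83.6° Ω.
Step 4 — Source phasor: V = 24∠67.7° V = 9.107 + j22.21 V.
Step 5 — Current: I = V / Z = 0.04261 - j0.0121 A = 0.0443∠-15.9° A.
Step 6 — Complex power: S = V·I* = 0.1194 + j1.056 VA.
Step 7 — Real power: P = Re(S) = 0.1194 W.
Step 8 — Reactive power: Q = Im(S) = 1.056 VAR.
Step 9 — Apparent power: |S| = 1.063 VA.
Step 10 — Power factor: PF = P/|S| = 0.1123 (lagging).

(a) P = 0.1194 W  (b) Q = 1.056 VAR  (c) S = 1.063 VA  (d) PF = 0.1123 (lagging)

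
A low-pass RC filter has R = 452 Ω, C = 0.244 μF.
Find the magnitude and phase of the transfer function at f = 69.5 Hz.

Step 1 — Angular frequency: ω = 2π·69.5 = 436.7 rad/s.
Step 2 — Transfer function: H(jω) = 1/(1 + jωRC).
Step 3 — Denominator: 1 + jωRC = 1 + j·436.7·452·2.44e-07 = 1 + j0.04816.
Step 4 — H = 0.9977 - j0.04805.
Step 5 — Magnitude: |H| = 0.9988 (-0.0 dB); phase: φ = -2.8°.

|H| = 0.9988 (-0.0 dB), φ = -2.8°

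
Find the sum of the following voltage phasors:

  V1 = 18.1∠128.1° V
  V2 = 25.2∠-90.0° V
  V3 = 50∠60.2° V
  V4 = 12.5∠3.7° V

Step 1 — Convert each phasor to rectangular form:
  V1 = 18.1·(cos(128.1°) + j·sin(128.1°)) = -11.17 + j14.24 V
  V2 = 25.2·(cos(-90.0°) + j·sin(-90.0°)) = 0 - j25.2 V
  V3 = 50·(cos(60.2°) + j·sin(60.2°)) = 24.85 + j43.39 V
  V4 = 12.5·(cos(3.7°) + j·sin(3.7°)) = 12.47 + j0.8067 V
Step 2 — Sum components: V_total = 26.15 + j33.24 V.
Step 3 — Convert to polar: |V_total| = 42.29 V, ∠V_total = 51.8°.

V_total = 42.29∠51.8° V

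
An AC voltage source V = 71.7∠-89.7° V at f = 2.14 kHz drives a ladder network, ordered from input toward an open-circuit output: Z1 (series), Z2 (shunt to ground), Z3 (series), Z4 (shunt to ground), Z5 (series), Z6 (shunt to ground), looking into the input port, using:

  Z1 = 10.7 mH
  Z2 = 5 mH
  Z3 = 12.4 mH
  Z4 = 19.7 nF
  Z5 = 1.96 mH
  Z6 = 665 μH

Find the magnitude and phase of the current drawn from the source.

Step 1 — Angular frequency: ω = 2π·f = 2π·2140 = 1.345e+04 rad/s.
Step 2 — Component impedances:
  Z1: Z = jωL = j·1.345e+04·0.0107 = 0 + j143.9 Ω
  Z2: Z = jωL = j·1.345e+04·0.005 = 0 + j67.23 Ω
  Z3: Z = jωL = j·1.345e+04·0.0124 = 0 + j166.7 Ω
  Z4: Z = 1/(jωC) = -j/(ω·C) = 0 - j3775 Ω
  Z5: Z = jωL = j·1.345e+04·0.00196 = 0 + j26.35 Ω
  Z6: Z = jωL = j·1.345e+04·0.000665 = 0 + j8.942 Ω
Step 3 — Ladder network (open output): work backward from the far end, alternating series and parallel combinations. Z_in = 0 + j194.3 Ω = 194.3∠90.0° Ω.
Step 4 — Source phasor: V = 71.7∠-89.7° V = 0.3754 - j71.7 V.
Step 5 — Ohm's law: I = V / Z_total = (0.3754 - j71.7) / (0 + j194.3) = -0.3689 - j0.001932 A.
Step 6 — Convert to polar: |I| = 0.3689 A, ∠I = -179.7°.

I = 0.3689∠-179.7° A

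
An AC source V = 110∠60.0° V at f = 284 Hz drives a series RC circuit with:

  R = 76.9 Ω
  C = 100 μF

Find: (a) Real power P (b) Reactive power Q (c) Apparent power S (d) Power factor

Step 1 — Angular frequency: ω = 2π·f = 2π·284 = 1784 rad/s.
Step 2 — Component impedances:
  R: Z = R = 76.9 Ω
  C: Z = 1/(jωC) = -j/(ω·C) = 0 - j5.604 Ω
Step 3 — Series combination: Z_total = R + C = 76.9 - j5.604 Ω = 77.1∠-4.2° Ω.
Step 4 — Source phasor: V = 110∠60.0° V = 55 + j95.26 V.
Step 5 — Current: I = V / Z = 0.6216 + j1.284 A = 1.427∠64.2° A.
Step 6 — Complex power: S = V·I* = 156.5 - j11.41 VA.
Step 7 — Real power: P = Re(S) = 156.5 W.
Step 8 — Reactive power: Q = Im(S) = -11.41 VAR.
Step 9 — Apparent power: |S| = 156.9 VA.
Step 10 — Power factor: PF = P/|S| = 0.9974 (leading).

(a) P = 156.5 W  (b) Q = -11.41 VAR  (c) S = 156.9 VA  (d) PF = 0.9974 (leading)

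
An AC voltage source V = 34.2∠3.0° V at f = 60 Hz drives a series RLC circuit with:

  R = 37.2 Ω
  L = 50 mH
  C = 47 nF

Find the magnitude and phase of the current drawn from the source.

Step 1 — Angular frequency: ω = 2π·f = 2π·60 = 377 rad/s.
Step 2 — Component impedances:
  R: Z = R = 37.2 Ω
  L: Z = jωL = j·377·0.05 = 0 + j18.85 Ω
  C: Z = 1/(jωC) = -j/(ω·C) = 0 - j5.644e+04 Ω
Step 3 — Series combination: Z_total = R + L + C = 37.2 - j5.642e+04 Ω = 5.642e+04∠-90.0° Ω.
Step 4 — Source phasor: V = 34.2∠3.0° V = 34.15 + j1.79 V.
Step 5 — Ohm's law: I = V / Z_total = (34.15 + j1.79) / (37.2 - j5.642e+04) = -3.133e-05 + j0.0006054 A.
Step 6 — Convert to polar: |I| = 0.0006062 A, ∠I = 93.0°.

I = 0.0006062∠93.0° A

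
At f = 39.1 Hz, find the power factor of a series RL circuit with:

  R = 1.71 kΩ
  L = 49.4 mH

Step 1 — Angular frequency: ω = 2π·f = 2π·39.1 = 245.7 rad/s.
Step 2 — Component impedances:
  R: Z = R = 1710 Ω
  L: Z = jωL = j·245.7·0.0494 = 0 + j12.14 Ω
Step 3 — Series combination: Z_total = R + L = 1710 + j12.14 Ω = 1710∠0.4° Ω.
Step 4 — Power factor: PF = cos(φ) = Re(Z)/|Z| = 1710/1710 = 1.
Step 5 — Type: Im(Z) = 12.14 ⇒ lagging (phase φ = 0.4°).

PF = 1 (lagging, φ = 0.4°)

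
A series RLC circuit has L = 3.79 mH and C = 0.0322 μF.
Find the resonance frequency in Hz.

Step 1 — Resonance condition Im(Z)=0 gives ω₀ = 1/√(LC).
Step 2 — ω₀ = 1/√(0.00379·3.22e-08) = 9.052e+04 rad/s.
Step 3 — f₀ = ω₀/(2π) = 1.441e+04 Hz.

f₀ = 1.441e+04 Hz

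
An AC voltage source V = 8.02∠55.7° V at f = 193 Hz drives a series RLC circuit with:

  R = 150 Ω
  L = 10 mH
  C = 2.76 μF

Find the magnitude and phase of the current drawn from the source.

Step 1 — Angular frequency: ω = 2π·f = 2π·193 = 1213 rad/s.
Step 2 — Component impedances:
  R: Z = R = 150 Ω
  L: Z = jωL = j·1213·0.01 = 0 + j12.13 Ω
  C: Z = 1/(jωC) = -j/(ω·C) = 0 - j298.8 Ω
Step 3 — Series combination: Z_total = R + L + C = 150 - j286.7 Ω = 323.5∠-62.4° Ω.
Step 4 — Source phasor: V = 8.02∠55.7° V = 4.519 + j6.625 V.
Step 5 — Ohm's law: I = V / Z_total = (4.519 + j6.625) / (150 - j286.7) = -0.01167 + j0.02187 A.
Step 6 — Convert to polar: |I| = 0.02479 A, ∠I = 118.1°.

I = 0.02479∠118.1° A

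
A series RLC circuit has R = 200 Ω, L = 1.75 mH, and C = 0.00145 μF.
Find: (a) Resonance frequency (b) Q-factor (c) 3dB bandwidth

Step 1 — Resonance: ω₀ = 1/√(LC) = 1/√(0.00175·1.45e-09) = 6.278e+05 rad/s.
Step 2 — f₀ = ω₀/(2π) = 9.991e+04 Hz.
Step 3 — Series Q: Q = ω₀L/R = 6.278e+05·0.00175/200 = 5.493.
Step 4 — Bandwidth: Δω = ω₀/Q = 1.143e+05 rad/s; BW = Δω/(2π) = 1.819e+04 Hz.

(a) f₀ = 9.991e+04 Hz  (b) Q = 5.493  (c) BW = 1.819e+04 Hz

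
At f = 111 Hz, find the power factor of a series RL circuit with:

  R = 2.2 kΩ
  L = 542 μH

Step 1 — Angular frequency: ω = 2π·f = 2π·111 = 697.4 rad/s.
Step 2 — Component impedances:
  R: Z = R = 2200 Ω
  L: Z = jωL = j·697.4·0.000542 = 0 + j0.378 Ω
Step 3 — Series combination: Z_total = R + L = 2200 + j0.378 Ω = 2200∠0.0° Ω.
Step 4 — Power factor: PF = cos(φ) = Re(Z)/|Z| = 2200/2200 = 1.
Step 5 — Type: Im(Z) = 0.378 ⇒ lagging (phase φ = 0.0°).

PF = 1 (lagging, φ = 0.0°)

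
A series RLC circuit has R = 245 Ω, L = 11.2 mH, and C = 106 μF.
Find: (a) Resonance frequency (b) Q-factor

Step 1 — Resonance condition Im(Z)=0 gives ω₀ = 1/√(LC).
Step 2 — ω₀ = 1/√(0.0112·0.000106) = 917.8 rad/s.
Step 3 — f₀ = ω₀/(2π) = 146.1 Hz.
Step 4 — Series Q: Q = ω₀L/R = 917.8·0.0112/245 = 0.04196.

(a) f₀ = 146.1 Hz  (b) Q = 0.04196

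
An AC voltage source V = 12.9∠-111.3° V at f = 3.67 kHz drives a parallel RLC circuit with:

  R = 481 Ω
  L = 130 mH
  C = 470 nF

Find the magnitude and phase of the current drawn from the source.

Step 1 — Angular frequency: ω = 2π·f = 2π·3670 = 2.306e+04 rad/s.
Step 2 — Component impedances:
  R: Z = R = 481 Ω
  L: Z = jωL = j·2.306e+04·0.13 = 0 + j2998 Ω
  C: Z = 1/(jωC) = -j/(ω·C) = 0 - j92.27 Ω
Step 3 — Parallel combination: 1/Z_total = 1/R + 1/L + 1/C; Z_total = 18.13 - j91.61 Ω = 93.39∠-78.8° Ω.
Step 4 — Source phasor: V = 12.9∠-111.3° V = -4.686 - j12.02 V.
Step 5 — Ohm's law: I = V / Z_total = (-4.686 - j12.02) / (18.13 - j91.61) = 0.1165 - j0.07421 A.
Step 6 — Convert to polar: |I| = 0.1381 A, ∠I = -32.5°.

I = 0.1381∠-32.5° A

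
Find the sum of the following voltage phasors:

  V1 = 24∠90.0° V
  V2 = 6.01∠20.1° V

Step 1 — Convert each phasor to rectangular form:
  V1 = 24·(cos(90.0°) + j·sin(90.0°)) = 0 + j24 V
  V2 = 6.01·(cos(20.1°) + j·sin(20.1°)) = 5.644 + j2.065 V
Step 2 — Sum components: V_total = 5.644 + j26.07 V.
Step 3 — Convert to polar: |V_total| = 26.67 V, ∠V_total = 77.8°.

V_total = 26.67∠77.8° V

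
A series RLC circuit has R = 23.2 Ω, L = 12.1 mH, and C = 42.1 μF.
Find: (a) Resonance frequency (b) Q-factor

Step 1 — Resonance condition Im(Z)=0 gives ω₀ = 1/√(LC).
Step 2 — ω₀ = 1/√(0.0121·4.21e-05) = 1401 rad/s.
Step 3 — f₀ = ω₀/(2π) = 223 Hz.
Step 4 — Series Q: Q = ω₀L/R = 1401·0.0121/23.2 = 0.7307.

(a) f₀ = 223 Hz  (b) Q = 0.7307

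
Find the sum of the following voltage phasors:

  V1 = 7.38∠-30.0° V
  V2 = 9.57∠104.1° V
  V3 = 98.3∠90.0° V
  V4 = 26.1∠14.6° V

Step 1 — Convert each phasor to rectangular form:
  V1 = 7.38·(cos(-30.0°) + j·sin(-30.0°)) = 6.391 - j3.69 V
  V2 = 9.57·(cos(104.1°) + j·sin(104.1°)) = -2.331 + j9.282 V
  V3 = 98.3·(cos(90.0°) + j·sin(90.0°)) = 0 + j98.3 V
  V4 = 26.1·(cos(14.6°) + j·sin(14.6°)) = 25.26 + j6.579 V
Step 2 — Sum components: V_total = 29.32 + j110.5 V.
Step 3 — Convert to polar: |V_total| = 114.3 V, ∠V_total = 75.1°.

V_total = 114.3∠75.1° V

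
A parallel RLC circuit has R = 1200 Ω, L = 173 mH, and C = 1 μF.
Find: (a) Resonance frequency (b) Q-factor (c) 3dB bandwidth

Step 1 — Resonance: ω₀ = 1/√(LC) = 1/√(0.173·1e-06) = 2404 rad/s.
Step 2 — f₀ = ω₀/(2π) = 382.6 Hz.
Step 3 — Parallel Q: Q = R/(ω₀L) = 1200/(2404·0.173) = 2.885.
Step 4 — Bandwidth: Δω = ω₀/Q = 833.3 rad/s; BW = Δω/(2π) = 132.6 Hz.

(a) f₀ = 382.6 Hz  (b) Q = 2.885  (c) BW = 132.6 Hz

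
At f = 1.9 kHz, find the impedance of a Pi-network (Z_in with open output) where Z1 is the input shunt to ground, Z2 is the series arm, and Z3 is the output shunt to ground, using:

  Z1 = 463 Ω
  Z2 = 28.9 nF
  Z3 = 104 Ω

Step 1 — Angular frequency: ω = 2π·f = 2π·1900 = 1.194e+04 rad/s.
Step 2 — Component impedances:
  Z1: Z = R = 463 Ω
  Z2: Z = 1/(jωC) = -j/(ω·C) = 0 - j2898 Ω
  Z3: Z = R = 104 Ω
Step 3 — With open output, the series arm Z2 and the output shunt Z3 appear in series to ground: Z2 + Z3 = 104 - j2898 Ω.
Step 4 — Parallel with input shunt Z1: Z_in = Z1 || (Z2 + Z3) = 449.1 - j71.23 Ω = 454.7∠-9.0° Ω.

Z = 449.1 - j71.23 Ω = 454.7∠-9.0° Ω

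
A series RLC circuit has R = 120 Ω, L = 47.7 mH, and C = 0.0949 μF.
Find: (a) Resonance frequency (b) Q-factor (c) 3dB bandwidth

Step 1 — Resonance condition Im(Z)=0 gives ω₀ = 1/√(LC).
Step 2 — ω₀ = 1/√(0.0477·9.49e-08) = 1.486e+04 rad/s.
Step 3 — f₀ = ω₀/(2π) = 2366 Hz.
Step 4 — Series Q: Q = ω₀L/R = 1.486e+04·0.0477/120 = 5.908.
Step 5 — 3dB bandwidth: Δω = ω₀/Q = 2516 rad/s; BW = Δω/(2π) = 400.4 Hz.

(a) f₀ = 2366 Hz  (b) Q = 5.908  (c) BW = 400.4 Hz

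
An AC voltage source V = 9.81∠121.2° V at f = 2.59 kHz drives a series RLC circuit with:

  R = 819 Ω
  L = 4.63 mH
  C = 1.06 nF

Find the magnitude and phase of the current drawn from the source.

Step 1 — Angular frequency: ω = 2π·f = 2π·2590 = 1.627e+04 rad/s.
Step 2 — Component impedances:
  R: Z = R = 819 Ω
  L: Z = jωL = j·1.627e+04·0.00463 = 0 + j75.35 Ω
  C: Z = 1/(jωC) = -j/(ω·C) = 0 - j5.797e+04 Ω
Step 3 — Series combination: Z_total = R + L + C = 819 - j5.79e+04 Ω = 5.79e+04∠-89.2° Ω.
Step 4 — Source phasor: V = 9.81∠121.2° V = -5.082 + j8.391 V.
Step 5 — Ohm's law: I = V / Z_total = (-5.082 + j8.391) / (819 - j5.79e+04) = -0.0001461 - j8.571e-05 A.
Step 6 — Convert to polar: |I| = 0.0001694 A, ∠I = -149.6°.

I = 0.0001694∠-149.6° A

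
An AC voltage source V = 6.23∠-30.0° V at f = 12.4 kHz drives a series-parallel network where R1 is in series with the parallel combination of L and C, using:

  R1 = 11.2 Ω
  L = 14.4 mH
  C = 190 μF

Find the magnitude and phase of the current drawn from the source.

Step 1 — Angular frequency: ω = 2π·f = 2π·1.24e+04 = 7.791e+04 rad/s.
Step 2 — Component impedances:
  R1: Z = R = 11.2 Ω
  L: Z = jωL = j·7.791e+04·0.0144 = 0 + j1122 Ω
  C: Z = 1/(jωC) = -j/(ω·C) = 0 - j0.06755 Ω
Step 3 — Parallel branch: L || C = 1/(1/L + 1/C) = 0 - j0.06756 Ω.
Step 4 — Series with R1: Z_total = R1 + (L || C) = 11.2 - j0.06756 Ω = 11.2∠-0.3° Ω.
Step 5 — Source phasor: V = 6.23∠-30.0° V = 5.395 - j3.115 V.
Step 6 — Ohm's law: I = V / Z_total = (5.395 - j3.115) / (11.2 - j0.06756) = 0.4834 - j0.2752 A.
Step 7 — Convert to polar: |I| = 0.5562 A, ∠I = -29.7°.

I = 0.5562∠-29.7° A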